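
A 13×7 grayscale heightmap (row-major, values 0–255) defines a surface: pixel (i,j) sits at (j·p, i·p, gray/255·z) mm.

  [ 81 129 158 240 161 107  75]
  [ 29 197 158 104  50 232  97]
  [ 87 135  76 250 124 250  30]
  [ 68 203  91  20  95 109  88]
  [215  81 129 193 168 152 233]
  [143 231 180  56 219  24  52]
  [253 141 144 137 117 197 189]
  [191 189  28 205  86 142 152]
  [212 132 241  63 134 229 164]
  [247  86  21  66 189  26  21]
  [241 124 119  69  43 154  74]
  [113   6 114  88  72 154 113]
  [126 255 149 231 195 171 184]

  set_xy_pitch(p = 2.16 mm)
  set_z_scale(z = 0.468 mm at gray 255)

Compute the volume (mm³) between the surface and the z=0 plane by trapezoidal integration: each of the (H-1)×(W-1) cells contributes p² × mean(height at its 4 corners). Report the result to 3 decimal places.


81.890

height_mm = gray/255 × 0.468; cell vol = 2.16² × mean(4 corners)
unit = 2.16² × 0.468 / (4×255) = 0.00214069 mm³ per gray-sum
row 0: Σ corner-gray over 6 cells = 3354  → 7.1799
row 1: Σ corner-gray over 6 cells = 3395  → 7.2676
row 2: Σ corner-gray over 6 cells = 2979  → 6.3771
row 3: Σ corner-gray over 6 cells = 3086  → 6.6062
row 4: Σ corner-gray over 6 cells = 3509  → 7.5117
row 5: Σ corner-gray over 6 cells = 3529  → 7.5545
row 6: Σ corner-gray over 6 cells = 3557  → 7.6144
row 7: Σ corner-gray over 6 cells = 3617  → 7.7429
row 8: Σ corner-gray over 6 cells = 3018  → 6.4606
row 9: Σ corner-gray over 6 cells = 2377  → 5.0884
row 10: Σ corner-gray over 6 cells = 2427  → 5.1954
row 11: Σ corner-gray over 6 cells = 3406  → 7.2912
Σ rows: total corner-gray = 38254  → 81.8898 mm³


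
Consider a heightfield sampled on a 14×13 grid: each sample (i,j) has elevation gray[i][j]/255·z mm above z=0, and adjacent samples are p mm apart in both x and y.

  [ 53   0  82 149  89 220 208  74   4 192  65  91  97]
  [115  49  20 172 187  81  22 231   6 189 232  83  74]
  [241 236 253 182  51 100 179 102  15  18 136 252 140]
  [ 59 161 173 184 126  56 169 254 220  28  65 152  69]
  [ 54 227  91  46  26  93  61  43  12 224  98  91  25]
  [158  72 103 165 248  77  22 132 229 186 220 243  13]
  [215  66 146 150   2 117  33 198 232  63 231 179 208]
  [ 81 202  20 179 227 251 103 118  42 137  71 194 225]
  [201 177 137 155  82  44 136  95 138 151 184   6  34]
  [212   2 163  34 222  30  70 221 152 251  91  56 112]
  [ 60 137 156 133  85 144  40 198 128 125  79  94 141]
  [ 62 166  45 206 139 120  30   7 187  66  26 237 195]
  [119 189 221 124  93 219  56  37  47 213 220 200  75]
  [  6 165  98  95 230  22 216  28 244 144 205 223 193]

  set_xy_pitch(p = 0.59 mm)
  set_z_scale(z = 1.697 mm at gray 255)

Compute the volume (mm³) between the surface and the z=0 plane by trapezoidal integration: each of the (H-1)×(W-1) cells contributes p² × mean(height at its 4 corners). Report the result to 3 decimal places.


45.802

height_mm = gray/255 × 1.697; cell vol = 0.59² × mean(4 corners)
unit = 0.59² × 1.697 / (4×255) = 0.000579143 mm³ per gray-sum
row 0: Σ corner-gray over 12 cells = 5231  → 3.0295
row 1: Σ corner-gray over 12 cells = 6162  → 3.5687
row 2: Σ corner-gray over 12 cells = 6733  → 3.8994
row 3: Σ corner-gray over 12 cells = 5407  → 3.1314
row 4: Σ corner-gray over 12 cells = 5668  → 3.2826
row 5: Σ corner-gray over 12 cells = 6822  → 3.9509
row 6: Σ corner-gray over 12 cells = 6651  → 3.8519
row 7: Σ corner-gray over 12 cells = 6239  → 3.6133
row 8: Σ corner-gray over 12 cells = 5753  → 3.3318
row 9: Σ corner-gray over 12 cells = 5747  → 3.3283
row 10: Σ corner-gray over 12 cells = 5554  → 3.2166
row 11: Σ corner-gray over 12 cells = 6147  → 3.5600
row 12: Σ corner-gray over 12 cells = 6971  → 4.0372
Σ rows: total corner-gray = 79085  → 45.8015 mm³


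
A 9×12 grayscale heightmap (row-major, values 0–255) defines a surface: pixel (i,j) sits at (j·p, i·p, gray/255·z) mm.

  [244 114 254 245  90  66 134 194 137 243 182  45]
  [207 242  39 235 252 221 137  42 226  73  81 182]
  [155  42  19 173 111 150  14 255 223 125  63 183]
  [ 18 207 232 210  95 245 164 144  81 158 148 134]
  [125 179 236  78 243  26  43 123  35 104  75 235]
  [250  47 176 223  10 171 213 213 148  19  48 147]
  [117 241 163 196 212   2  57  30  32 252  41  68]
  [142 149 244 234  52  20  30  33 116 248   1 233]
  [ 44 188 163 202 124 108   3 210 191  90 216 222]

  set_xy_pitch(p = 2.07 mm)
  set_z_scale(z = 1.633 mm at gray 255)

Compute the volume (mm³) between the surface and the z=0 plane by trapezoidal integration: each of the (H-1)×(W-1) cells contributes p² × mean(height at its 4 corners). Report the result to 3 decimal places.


height_mm = gray/255 × 1.633; cell vol = 2.07² × mean(4 corners)
unit = 2.07² × 1.633 / (4×255) = 0.00686004 mm³ per gray-sum
row 0: Σ corner-gray over 11 cells = 7092  → 48.6514
row 1: Σ corner-gray over 11 cells = 6173  → 42.3470
row 2: Σ corner-gray over 11 cells = 6208  → 42.5871
row 3: Σ corner-gray over 11 cells = 6164  → 42.2853
row 4: Σ corner-gray over 11 cells = 5577  → 38.2584
row 5: Σ corner-gray over 11 cells = 5570  → 38.2104
row 6: Σ corner-gray over 11 cells = 5266  → 36.1250
row 7: Σ corner-gray over 11 cells = 5885  → 40.3713
Σ rows: total corner-gray = 47935  → 328.8361 mm³

328.836


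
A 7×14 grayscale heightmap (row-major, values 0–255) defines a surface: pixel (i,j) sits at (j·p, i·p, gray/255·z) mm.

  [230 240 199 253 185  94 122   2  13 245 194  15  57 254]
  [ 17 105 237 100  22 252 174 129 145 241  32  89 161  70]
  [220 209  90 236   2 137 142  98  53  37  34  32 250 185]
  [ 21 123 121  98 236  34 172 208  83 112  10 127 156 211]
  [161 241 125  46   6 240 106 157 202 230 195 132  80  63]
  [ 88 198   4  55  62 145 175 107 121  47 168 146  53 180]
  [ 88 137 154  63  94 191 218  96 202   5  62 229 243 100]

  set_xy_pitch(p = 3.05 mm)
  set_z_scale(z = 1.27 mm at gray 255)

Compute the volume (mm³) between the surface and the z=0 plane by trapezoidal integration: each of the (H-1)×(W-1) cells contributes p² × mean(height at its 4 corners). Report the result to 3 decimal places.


461.471

height_mm = gray/255 × 1.27; cell vol = 3.05² × mean(4 corners)
unit = 3.05² × 1.27 / (4×255) = 0.0115825 mm³ per gray-sum
row 0: Σ corner-gray over 13 cells = 7183  → 83.1973
row 1: Σ corner-gray over 13 cells = 6506  → 75.3559
row 2: Σ corner-gray over 13 cells = 6237  → 72.2402
row 3: Σ corner-gray over 13 cells = 6936  → 80.3364
row 4: Σ corner-gray over 13 cells = 6574  → 76.1435
row 5: Σ corner-gray over 13 cells = 6406  → 74.1977
Σ rows: total corner-gray = 39842  → 461.4709 mm³


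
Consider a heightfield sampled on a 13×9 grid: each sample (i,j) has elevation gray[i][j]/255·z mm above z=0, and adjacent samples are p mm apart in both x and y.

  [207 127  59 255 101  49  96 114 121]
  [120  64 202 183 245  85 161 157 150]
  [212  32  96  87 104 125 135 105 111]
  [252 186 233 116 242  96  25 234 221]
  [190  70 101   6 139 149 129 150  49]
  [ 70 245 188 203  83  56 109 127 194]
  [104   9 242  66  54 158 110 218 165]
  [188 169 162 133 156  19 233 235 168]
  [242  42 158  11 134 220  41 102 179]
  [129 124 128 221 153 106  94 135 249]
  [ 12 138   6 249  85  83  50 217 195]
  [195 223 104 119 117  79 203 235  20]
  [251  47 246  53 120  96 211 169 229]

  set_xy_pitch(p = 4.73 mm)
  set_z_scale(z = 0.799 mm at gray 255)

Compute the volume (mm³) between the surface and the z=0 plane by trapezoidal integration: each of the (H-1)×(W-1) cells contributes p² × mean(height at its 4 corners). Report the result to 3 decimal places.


910.622

height_mm = gray/255 × 0.799; cell vol = 4.73² × mean(4 corners)
unit = 4.73² × 0.799 / (4×255) = 0.0175254 mm³ per gray-sum
row 0: Σ corner-gray over 8 cells = 4394  → 77.0068
row 1: Σ corner-gray over 8 cells = 4155  → 72.8182
row 2: Σ corner-gray over 8 cells = 4428  → 77.6026
row 3: Σ corner-gray over 8 cells = 4464  → 78.2336
row 4: Σ corner-gray over 8 cells = 4013  → 70.3296
row 5: Σ corner-gray over 8 cells = 4269  → 74.8161
row 6: Σ corner-gray over 8 cells = 4553  → 79.7933
row 7: Σ corner-gray over 8 cells = 4407  → 77.2346
row 8: Σ corner-gray over 8 cells = 4137  → 72.5027
row 9: Σ corner-gray over 8 cells = 4163  → 72.9584
row 10: Σ corner-gray over 8 cells = 4238  → 74.2728
row 11: Σ corner-gray over 8 cells = 4739  → 83.0531
Σ rows: total corner-gray = 51960  → 910.6218 mm³


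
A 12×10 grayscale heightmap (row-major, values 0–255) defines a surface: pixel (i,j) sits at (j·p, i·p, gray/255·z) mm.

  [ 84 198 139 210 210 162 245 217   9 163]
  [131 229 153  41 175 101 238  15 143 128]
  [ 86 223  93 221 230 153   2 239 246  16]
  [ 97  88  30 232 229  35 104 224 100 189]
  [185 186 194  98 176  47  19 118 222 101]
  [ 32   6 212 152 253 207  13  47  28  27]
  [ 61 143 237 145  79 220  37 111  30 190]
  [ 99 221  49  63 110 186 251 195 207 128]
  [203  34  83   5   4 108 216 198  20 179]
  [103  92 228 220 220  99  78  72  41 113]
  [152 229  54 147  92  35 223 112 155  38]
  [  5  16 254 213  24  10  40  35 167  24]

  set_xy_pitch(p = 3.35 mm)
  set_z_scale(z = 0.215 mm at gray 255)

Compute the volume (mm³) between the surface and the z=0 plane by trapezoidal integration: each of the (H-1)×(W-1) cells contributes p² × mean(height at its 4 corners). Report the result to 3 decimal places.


121.527

height_mm = gray/255 × 0.215; cell vol = 3.35² × mean(4 corners)
unit = 3.35² × 0.215 / (4×255) = 0.00236553 mm³ per gray-sum
row 0: Σ corner-gray over 9 cells = 5476  → 12.9536
row 1: Σ corner-gray over 9 cells = 5365  → 12.6911
row 2: Σ corner-gray over 9 cells = 5286  → 12.5042
row 3: Σ corner-gray over 9 cells = 4776  → 11.2978
row 4: Σ corner-gray over 9 cells = 4301  → 10.1741
row 5: Σ corner-gray over 9 cells = 4150  → 9.8169
row 6: Σ corner-gray over 9 cells = 5046  → 11.9364
row 7: Σ corner-gray over 9 cells = 4509  → 10.6662
row 8: Σ corner-gray over 9 cells = 4034  → 9.5425
row 9: Σ corner-gray over 9 cells = 4600  → 10.8814
row 10: Σ corner-gray over 9 cells = 3831  → 9.0623
Σ rows: total corner-gray = 51374  → 121.5266 mm³


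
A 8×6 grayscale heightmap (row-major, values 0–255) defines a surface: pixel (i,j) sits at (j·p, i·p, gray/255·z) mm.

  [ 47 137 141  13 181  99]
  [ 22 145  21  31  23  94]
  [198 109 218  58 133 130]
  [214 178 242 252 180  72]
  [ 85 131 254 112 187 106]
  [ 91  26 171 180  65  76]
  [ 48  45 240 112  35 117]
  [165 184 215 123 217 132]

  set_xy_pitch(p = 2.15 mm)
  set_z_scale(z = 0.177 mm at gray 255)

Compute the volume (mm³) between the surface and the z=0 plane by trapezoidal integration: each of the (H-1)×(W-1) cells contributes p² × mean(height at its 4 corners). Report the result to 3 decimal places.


14.409

height_mm = gray/255 × 0.177; cell vol = 2.15² × mean(4 corners)
unit = 2.15² × 0.177 / (4×255) = 0.00080214 mm³ per gray-sum
row 0: Σ corner-gray over 5 cells = 1646  → 1.3203
row 1: Σ corner-gray over 5 cells = 1920  → 1.5401
row 2: Σ corner-gray over 5 cells = 3354  → 2.6904
row 3: Σ corner-gray over 5 cells = 3549  → 2.8468
row 4: Σ corner-gray over 5 cells = 2610  → 2.0936
row 5: Σ corner-gray over 5 cells = 2080  → 1.6685
row 6: Σ corner-gray over 5 cells = 2804  → 2.2492
Σ rows: total corner-gray = 17963  → 14.4088 mm³


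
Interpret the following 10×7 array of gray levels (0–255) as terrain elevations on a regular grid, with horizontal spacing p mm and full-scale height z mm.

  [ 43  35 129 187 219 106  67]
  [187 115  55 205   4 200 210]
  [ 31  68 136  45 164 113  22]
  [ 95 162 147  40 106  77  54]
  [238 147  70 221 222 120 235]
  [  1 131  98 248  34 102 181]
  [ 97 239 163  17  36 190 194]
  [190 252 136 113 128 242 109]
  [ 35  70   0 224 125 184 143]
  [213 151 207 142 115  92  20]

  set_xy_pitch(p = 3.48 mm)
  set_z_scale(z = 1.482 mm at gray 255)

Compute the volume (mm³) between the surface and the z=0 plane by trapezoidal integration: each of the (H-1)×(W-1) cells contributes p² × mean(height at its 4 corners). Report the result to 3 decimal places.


488.263

height_mm = gray/255 × 1.482; cell vol = 3.48² × mean(4 corners)
unit = 3.48² × 1.482 / (4×255) = 0.0175957 mm³ per gray-sum
row 0: Σ corner-gray over 6 cells = 3017  → 53.0862
row 1: Σ corner-gray over 6 cells = 2660  → 46.8046
row 2: Σ corner-gray over 6 cells = 2318  → 40.7868
row 3: Σ corner-gray over 6 cells = 3246  → 57.1156
row 4: Σ corner-gray over 6 cells = 3441  → 60.5468
row 5: Σ corner-gray over 6 cells = 2989  → 52.5935
row 6: Σ corner-gray over 6 cells = 3622  → 63.7316
row 7: Σ corner-gray over 6 cells = 3425  → 60.2653
row 8: Σ corner-gray over 6 cells = 3031  → 53.3326
Σ rows: total corner-gray = 27749  → 488.2630 mm³


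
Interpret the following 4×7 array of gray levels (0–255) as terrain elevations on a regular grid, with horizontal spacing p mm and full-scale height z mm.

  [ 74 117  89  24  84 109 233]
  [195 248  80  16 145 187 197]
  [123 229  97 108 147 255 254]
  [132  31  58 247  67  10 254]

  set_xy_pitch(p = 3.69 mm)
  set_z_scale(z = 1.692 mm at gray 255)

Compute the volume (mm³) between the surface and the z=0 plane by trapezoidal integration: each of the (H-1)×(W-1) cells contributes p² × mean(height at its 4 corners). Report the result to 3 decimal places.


height_mm = gray/255 × 1.692; cell vol = 3.69² × mean(4 corners)
unit = 3.69² × 1.692 / (4×255) = 0.0225867 mm³ per gray-sum
row 0: Σ corner-gray over 6 cells = 2897  → 65.4337
row 1: Σ corner-gray over 6 cells = 3793  → 85.6714
row 2: Σ corner-gray over 6 cells = 3261  → 73.6553
Σ rows: total corner-gray = 9951  → 224.7603 mm³

224.760


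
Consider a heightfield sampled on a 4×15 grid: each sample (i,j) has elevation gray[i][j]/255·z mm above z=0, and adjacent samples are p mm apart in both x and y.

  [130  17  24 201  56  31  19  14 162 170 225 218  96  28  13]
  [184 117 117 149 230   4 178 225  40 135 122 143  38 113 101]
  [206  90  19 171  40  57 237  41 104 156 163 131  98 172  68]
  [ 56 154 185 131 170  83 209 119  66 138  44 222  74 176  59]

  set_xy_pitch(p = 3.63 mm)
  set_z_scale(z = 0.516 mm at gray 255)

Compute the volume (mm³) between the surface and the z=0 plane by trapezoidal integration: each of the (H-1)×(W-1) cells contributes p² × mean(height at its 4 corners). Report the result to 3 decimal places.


131.986

height_mm = gray/255 × 0.516; cell vol = 3.63² × mean(4 corners)
unit = 3.63² × 0.516 / (4×255) = 0.00666596 mm³ per gray-sum
row 0: Σ corner-gray over 14 cells = 6172  → 41.1423
row 1: Σ corner-gray over 14 cells = 6739  → 44.9219
row 2: Σ corner-gray over 14 cells = 6889  → 45.9218
Σ rows: total corner-gray = 19800  → 131.9860 mm³


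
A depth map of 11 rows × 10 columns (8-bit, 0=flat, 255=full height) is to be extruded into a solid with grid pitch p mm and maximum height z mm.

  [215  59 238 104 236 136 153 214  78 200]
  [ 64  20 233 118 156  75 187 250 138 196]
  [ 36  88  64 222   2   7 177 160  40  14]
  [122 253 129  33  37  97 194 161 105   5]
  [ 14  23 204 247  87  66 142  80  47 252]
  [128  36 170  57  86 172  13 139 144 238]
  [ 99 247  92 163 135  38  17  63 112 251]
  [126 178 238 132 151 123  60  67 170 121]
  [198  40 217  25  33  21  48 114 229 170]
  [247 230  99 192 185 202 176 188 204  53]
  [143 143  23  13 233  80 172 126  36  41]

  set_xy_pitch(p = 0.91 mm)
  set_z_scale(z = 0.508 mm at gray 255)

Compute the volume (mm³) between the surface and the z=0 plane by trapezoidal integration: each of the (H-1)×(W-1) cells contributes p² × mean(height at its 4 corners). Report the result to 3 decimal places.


height_mm = gray/255 × 0.508; cell vol = 0.91² × mean(4 corners)
unit = 0.91² × 0.508 / (4×255) = 0.000412426 mm³ per gray-sum
row 0: Σ corner-gray over 9 cells = 5465  → 2.2539
row 1: Σ corner-gray over 9 cells = 4184  → 1.7256
row 2: Σ corner-gray over 9 cells = 3715  → 1.5322
row 3: Σ corner-gray over 9 cells = 4203  → 1.7334
row 4: Σ corner-gray over 9 cells = 4058  → 1.6736
row 5: Σ corner-gray over 9 cells = 4084  → 1.6843
row 6: Σ corner-gray over 9 cells = 4569  → 1.8844
row 7: Σ corner-gray over 9 cells = 4307  → 1.7763
row 8: Σ corner-gray over 9 cells = 5074  → 2.0927
row 9: Σ corner-gray over 9 cells = 5088  → 2.0984
Σ rows: total corner-gray = 44747  → 18.4548 mm³

18.455


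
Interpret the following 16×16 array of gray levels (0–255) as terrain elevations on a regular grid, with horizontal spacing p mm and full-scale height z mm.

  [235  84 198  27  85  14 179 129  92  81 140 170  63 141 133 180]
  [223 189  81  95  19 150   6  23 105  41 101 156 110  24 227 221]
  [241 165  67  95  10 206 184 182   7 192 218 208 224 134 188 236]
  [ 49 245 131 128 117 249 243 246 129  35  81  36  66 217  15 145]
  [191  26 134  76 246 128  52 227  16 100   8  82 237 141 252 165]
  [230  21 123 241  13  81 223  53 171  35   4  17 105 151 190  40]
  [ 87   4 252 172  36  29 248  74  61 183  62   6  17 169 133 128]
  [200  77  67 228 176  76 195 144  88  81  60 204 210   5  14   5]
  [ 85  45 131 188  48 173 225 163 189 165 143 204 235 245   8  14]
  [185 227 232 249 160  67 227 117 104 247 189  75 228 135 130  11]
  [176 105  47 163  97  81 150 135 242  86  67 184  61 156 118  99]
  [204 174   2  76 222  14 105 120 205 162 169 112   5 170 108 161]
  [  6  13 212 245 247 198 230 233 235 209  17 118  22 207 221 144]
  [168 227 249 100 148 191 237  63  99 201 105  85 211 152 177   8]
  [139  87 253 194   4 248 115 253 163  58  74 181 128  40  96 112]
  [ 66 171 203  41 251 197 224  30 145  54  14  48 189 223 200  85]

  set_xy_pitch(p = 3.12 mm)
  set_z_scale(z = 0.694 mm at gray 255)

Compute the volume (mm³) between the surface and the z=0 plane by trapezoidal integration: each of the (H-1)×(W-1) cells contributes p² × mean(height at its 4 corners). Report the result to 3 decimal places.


height_mm = gray/255 × 0.694; cell vol = 3.12² × mean(4 corners)
unit = 3.12² × 0.694 / (4×255) = 0.00662321 mm³ per gray-sum
row 0: Σ corner-gray over 15 cells = 6585  → 43.6138
row 1: Σ corner-gray over 15 cells = 7735  → 51.2305
row 2: Σ corner-gray over 15 cells = 8707  → 57.6683
row 3: Σ corner-gray over 15 cells = 7876  → 52.1644
row 4: Σ corner-gray over 15 cells = 6932  → 45.9121
row 5: Σ corner-gray over 15 cells = 6233  → 41.2825
row 6: Σ corner-gray over 15 cells = 6562  → 43.4615
row 7: Σ corner-gray over 15 cells = 7878  → 52.1776
row 8: Σ corner-gray over 15 cells = 9393  → 62.2118
row 9: Σ corner-gray over 15 cells = 8629  → 57.1517
row 10: Σ corner-gray over 15 cells = 7312  → 48.4289
row 11: Σ corner-gray over 15 cells = 8617  → 57.0722
row 12: Σ corner-gray over 15 cells = 9630  → 63.7815
row 13: Σ corner-gray over 15 cells = 8705  → 57.6550
row 14: Σ corner-gray over 15 cells = 8170  → 54.1116
Σ rows: total corner-gray = 118964  → 787.9235 mm³

787.923


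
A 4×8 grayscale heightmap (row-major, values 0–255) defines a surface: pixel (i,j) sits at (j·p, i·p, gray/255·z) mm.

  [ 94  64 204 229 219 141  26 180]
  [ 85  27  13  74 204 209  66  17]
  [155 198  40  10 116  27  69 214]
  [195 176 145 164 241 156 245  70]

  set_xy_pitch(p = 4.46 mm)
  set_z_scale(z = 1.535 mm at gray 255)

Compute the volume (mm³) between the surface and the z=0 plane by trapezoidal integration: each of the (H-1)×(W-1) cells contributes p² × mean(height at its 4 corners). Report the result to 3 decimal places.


height_mm = gray/255 × 1.535; cell vol = 4.46² × mean(4 corners)
unit = 4.46² × 1.535 / (4×255) = 0.0299349 mm³ per gray-sum
row 0: Σ corner-gray over 7 cells = 3328  → 99.6234
row 1: Σ corner-gray over 7 cells = 2577  → 77.1423
row 2: Σ corner-gray over 7 cells = 3808  → 113.9921
Σ rows: total corner-gray = 9713  → 290.7578 mm³

290.758


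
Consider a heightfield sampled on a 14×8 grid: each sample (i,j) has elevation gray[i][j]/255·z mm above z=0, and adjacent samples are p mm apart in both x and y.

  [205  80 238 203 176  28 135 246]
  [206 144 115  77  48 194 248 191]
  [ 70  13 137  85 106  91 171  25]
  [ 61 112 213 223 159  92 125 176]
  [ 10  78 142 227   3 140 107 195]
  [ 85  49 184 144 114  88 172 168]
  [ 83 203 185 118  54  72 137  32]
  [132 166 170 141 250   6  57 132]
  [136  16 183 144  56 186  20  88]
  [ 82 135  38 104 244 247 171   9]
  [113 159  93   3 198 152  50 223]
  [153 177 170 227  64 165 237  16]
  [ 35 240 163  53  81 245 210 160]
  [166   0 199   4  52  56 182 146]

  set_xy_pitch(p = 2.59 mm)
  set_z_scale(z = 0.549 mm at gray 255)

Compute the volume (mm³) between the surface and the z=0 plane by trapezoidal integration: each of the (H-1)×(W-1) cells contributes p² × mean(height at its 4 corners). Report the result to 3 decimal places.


169.677

height_mm = gray/255 × 0.549; cell vol = 2.59² × mean(4 corners)
unit = 2.59² × 0.549 / (4×255) = 0.00361054 mm³ per gray-sum
row 0: Σ corner-gray over 7 cells = 4220  → 15.2365
row 1: Σ corner-gray over 7 cells = 3350  → 12.0953
row 2: Σ corner-gray over 7 cells = 3386  → 12.2253
row 3: Σ corner-gray over 7 cells = 3684  → 13.3012
row 4: Σ corner-gray over 7 cells = 3354  → 12.1097
row 5: Σ corner-gray over 7 cells = 3408  → 12.3047
row 6: Σ corner-gray over 7 cells = 3497  → 12.6260
row 7: Σ corner-gray over 7 cells = 3278  → 11.8353
row 8: Σ corner-gray over 7 cells = 3403  → 12.2867
row 9: Σ corner-gray over 7 cells = 3615  → 13.0521
row 10: Σ corner-gray over 7 cells = 3895  → 14.0630
row 11: Σ corner-gray over 7 cells = 4428  → 15.9875
row 12: Σ corner-gray over 7 cells = 3477  → 12.5538
Σ rows: total corner-gray = 46995  → 169.6771 mm³


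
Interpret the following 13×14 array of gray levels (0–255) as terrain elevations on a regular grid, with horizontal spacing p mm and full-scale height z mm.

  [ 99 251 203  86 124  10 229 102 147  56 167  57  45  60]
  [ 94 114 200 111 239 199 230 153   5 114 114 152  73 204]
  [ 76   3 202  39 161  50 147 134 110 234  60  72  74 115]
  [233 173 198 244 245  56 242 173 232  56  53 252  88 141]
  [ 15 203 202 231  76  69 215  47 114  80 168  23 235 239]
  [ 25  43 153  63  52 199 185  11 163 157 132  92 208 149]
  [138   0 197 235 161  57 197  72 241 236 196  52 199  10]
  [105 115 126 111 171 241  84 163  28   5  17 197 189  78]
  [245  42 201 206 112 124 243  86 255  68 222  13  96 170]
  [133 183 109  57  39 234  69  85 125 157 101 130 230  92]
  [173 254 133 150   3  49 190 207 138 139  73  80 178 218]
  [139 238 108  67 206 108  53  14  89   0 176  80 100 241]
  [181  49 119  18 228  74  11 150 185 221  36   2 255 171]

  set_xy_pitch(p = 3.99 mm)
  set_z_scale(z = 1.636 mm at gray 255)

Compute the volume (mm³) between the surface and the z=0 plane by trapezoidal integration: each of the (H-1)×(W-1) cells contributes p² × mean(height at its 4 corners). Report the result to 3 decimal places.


height_mm = gray/255 × 1.636; cell vol = 3.99² × mean(4 corners)
unit = 3.99² × 1.636 / (4×255) = 0.0255346 mm³ per gray-sum
row 0: Σ corner-gray over 13 cells = 6819  → 174.1204
row 1: Σ corner-gray over 13 cells = 6469  → 165.1833
row 2: Σ corner-gray over 13 cells = 7161  → 182.8532
row 3: Σ corner-gray over 13 cells = 7978  → 203.7150
row 4: Σ corner-gray over 13 cells = 6670  → 170.3157
row 5: Σ corner-gray over 13 cells = 6924  → 176.8015
row 6: Σ corner-gray over 13 cells = 6911  → 176.4696
row 7: Σ corner-gray over 13 cells = 6828  → 174.3502
row 8: Σ corner-gray over 13 cells = 7014  → 179.0996
row 9: Σ corner-gray over 13 cells = 6842  → 174.7077
row 10: Σ corner-gray over 13 cells = 6437  → 164.3662
row 11: Σ corner-gray over 13 cells = 5906  → 150.8073
Σ rows: total corner-gray = 81959  → 2092.7896 mm³

2092.790


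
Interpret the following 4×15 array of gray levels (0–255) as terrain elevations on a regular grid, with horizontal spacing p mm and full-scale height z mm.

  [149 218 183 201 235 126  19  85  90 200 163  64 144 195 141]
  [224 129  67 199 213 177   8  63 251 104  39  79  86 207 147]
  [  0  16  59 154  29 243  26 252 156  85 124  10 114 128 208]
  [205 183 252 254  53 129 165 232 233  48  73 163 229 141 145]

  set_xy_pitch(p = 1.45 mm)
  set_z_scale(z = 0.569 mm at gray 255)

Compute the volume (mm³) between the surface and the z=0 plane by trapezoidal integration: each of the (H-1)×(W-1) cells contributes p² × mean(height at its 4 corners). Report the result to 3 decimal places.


25.834

height_mm = gray/255 × 0.569; cell vol = 1.45² × mean(4 corners)
unit = 1.45² × 0.569 / (4×255) = 0.00117287 mm³ per gray-sum
row 0: Σ corner-gray over 14 cells = 7751  → 9.0909
row 1: Σ corner-gray over 14 cells = 6615  → 7.7585
row 2: Σ corner-gray over 14 cells = 7660  → 8.9841
Σ rows: total corner-gray = 22026  → 25.8335 mm³


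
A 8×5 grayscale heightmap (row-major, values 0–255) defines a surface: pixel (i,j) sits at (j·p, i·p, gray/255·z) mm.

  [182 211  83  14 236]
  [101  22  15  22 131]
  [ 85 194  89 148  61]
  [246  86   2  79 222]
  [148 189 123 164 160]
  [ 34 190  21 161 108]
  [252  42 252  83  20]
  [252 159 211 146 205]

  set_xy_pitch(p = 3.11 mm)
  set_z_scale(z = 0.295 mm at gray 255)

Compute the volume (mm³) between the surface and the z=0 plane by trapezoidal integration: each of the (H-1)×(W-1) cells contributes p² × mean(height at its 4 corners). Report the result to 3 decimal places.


36.888

height_mm = gray/255 × 0.295; cell vol = 3.11² × mean(4 corners)
unit = 3.11² × 0.295 / (4×255) = 0.00279732 mm³ per gray-sum
row 0: Σ corner-gray over 4 cells = 1384  → 3.8715
row 1: Σ corner-gray over 4 cells = 1358  → 3.7988
row 2: Σ corner-gray over 4 cells = 1810  → 5.0632
row 3: Σ corner-gray over 4 cells = 2062  → 5.7681
row 4: Σ corner-gray over 4 cells = 2146  → 6.0031
row 5: Σ corner-gray over 4 cells = 1912  → 5.3485
row 6: Σ corner-gray over 4 cells = 2515  → 7.0353
Σ rows: total corner-gray = 13187  → 36.8883 mm³


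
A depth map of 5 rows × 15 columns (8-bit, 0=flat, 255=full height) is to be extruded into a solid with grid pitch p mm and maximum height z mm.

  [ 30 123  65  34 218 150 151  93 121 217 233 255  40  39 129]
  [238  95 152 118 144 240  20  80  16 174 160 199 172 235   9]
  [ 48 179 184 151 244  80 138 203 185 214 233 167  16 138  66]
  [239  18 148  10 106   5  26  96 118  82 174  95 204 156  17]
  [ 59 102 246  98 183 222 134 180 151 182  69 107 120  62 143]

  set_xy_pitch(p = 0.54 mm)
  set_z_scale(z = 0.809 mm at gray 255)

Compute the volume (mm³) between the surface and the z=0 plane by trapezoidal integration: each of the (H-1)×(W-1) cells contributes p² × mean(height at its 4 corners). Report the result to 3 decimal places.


height_mm = gray/255 × 0.809; cell vol = 0.54² × mean(4 corners)
unit = 0.54² × 0.809 / (4×255) = 0.000231279 mm³ per gray-sum
row 0: Σ corner-gray over 14 cells = 7494  → 1.7332
row 1: Σ corner-gray over 14 cells = 8235  → 1.9046
row 2: Σ corner-gray over 14 cells = 7110  → 1.6444
row 3: Σ corner-gray over 14 cells = 6646  → 1.5371
Σ rows: total corner-gray = 29485  → 6.8193 mm³

6.819


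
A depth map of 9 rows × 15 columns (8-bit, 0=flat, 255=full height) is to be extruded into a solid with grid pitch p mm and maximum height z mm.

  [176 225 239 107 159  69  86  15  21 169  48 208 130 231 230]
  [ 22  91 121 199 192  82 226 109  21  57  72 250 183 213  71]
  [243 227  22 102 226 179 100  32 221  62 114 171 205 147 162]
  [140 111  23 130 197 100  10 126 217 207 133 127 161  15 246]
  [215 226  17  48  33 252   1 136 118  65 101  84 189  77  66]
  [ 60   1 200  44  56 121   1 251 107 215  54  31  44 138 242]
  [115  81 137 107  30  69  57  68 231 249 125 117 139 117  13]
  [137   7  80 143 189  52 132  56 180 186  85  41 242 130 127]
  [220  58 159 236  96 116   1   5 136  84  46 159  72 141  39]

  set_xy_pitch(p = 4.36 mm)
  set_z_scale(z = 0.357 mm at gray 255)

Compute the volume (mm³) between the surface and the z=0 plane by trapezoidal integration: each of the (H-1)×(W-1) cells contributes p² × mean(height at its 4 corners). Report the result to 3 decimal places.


height_mm = gray/255 × 0.357; cell vol = 4.36² × mean(4 corners)
unit = 4.36² × 0.357 / (4×255) = 0.00665336 mm³ per gray-sum
row 0: Σ corner-gray over 14 cells = 7545  → 50.1996
row 1: Σ corner-gray over 14 cells = 7746  → 51.5369
row 2: Σ corner-gray over 14 cells = 7521  → 50.0399
row 3: Σ corner-gray over 14 cells = 6475  → 43.0805
row 4: Σ corner-gray over 14 cells = 5803  → 38.6094
row 5: Σ corner-gray over 14 cells = 6010  → 39.9867
row 6: Σ corner-gray over 14 cells = 6492  → 43.1936
row 7: Σ corner-gray over 14 cells = 6187  → 41.1643
Σ rows: total corner-gray = 53779  → 357.8110 mm³

357.811


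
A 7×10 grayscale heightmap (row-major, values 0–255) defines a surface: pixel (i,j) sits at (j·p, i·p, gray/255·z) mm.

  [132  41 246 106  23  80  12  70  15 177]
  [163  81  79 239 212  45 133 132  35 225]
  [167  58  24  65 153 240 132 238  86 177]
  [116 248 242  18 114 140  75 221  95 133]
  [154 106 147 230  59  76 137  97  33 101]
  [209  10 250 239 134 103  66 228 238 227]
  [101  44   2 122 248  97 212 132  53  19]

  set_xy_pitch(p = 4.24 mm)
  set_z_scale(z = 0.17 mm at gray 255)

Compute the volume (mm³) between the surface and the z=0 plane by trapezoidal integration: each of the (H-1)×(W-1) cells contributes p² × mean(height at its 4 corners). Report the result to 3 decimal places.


83.329

height_mm = gray/255 × 0.17; cell vol = 4.24² × mean(4 corners)
unit = 4.24² × 0.17 / (4×255) = 0.00299627 mm³ per gray-sum
row 0: Σ corner-gray over 9 cells = 3795  → 11.3708
row 1: Σ corner-gray over 9 cells = 4636  → 13.8907
row 2: Σ corner-gray over 9 cells = 4891  → 14.6547
row 3: Σ corner-gray over 9 cells = 4580  → 13.7229
row 4: Σ corner-gray over 9 cells = 4997  → 14.9723
row 5: Σ corner-gray over 9 cells = 4912  → 14.7177
Σ rows: total corner-gray = 27811  → 83.3292 mm³


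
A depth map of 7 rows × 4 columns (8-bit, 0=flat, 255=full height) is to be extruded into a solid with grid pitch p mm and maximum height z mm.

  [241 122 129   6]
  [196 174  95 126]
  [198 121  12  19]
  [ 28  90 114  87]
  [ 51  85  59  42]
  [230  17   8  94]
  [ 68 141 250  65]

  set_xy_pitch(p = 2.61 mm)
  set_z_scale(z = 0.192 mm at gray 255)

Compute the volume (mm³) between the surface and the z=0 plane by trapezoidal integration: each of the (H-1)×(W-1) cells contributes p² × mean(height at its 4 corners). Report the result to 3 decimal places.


8.855

height_mm = gray/255 × 0.192; cell vol = 2.61² × mean(4 corners)
unit = 2.61² × 0.192 / (4×255) = 0.00128228 mm³ per gray-sum
row 0: Σ corner-gray over 3 cells = 1609  → 2.0632
row 1: Σ corner-gray over 3 cells = 1343  → 1.7221
row 2: Σ corner-gray over 3 cells = 1006  → 1.2900
row 3: Σ corner-gray over 3 cells = 904  → 1.1592
row 4: Σ corner-gray over 3 cells = 755  → 0.9681
row 5: Σ corner-gray over 3 cells = 1289  → 1.6529
Σ rows: total corner-gray = 6906  → 8.8554 mm³


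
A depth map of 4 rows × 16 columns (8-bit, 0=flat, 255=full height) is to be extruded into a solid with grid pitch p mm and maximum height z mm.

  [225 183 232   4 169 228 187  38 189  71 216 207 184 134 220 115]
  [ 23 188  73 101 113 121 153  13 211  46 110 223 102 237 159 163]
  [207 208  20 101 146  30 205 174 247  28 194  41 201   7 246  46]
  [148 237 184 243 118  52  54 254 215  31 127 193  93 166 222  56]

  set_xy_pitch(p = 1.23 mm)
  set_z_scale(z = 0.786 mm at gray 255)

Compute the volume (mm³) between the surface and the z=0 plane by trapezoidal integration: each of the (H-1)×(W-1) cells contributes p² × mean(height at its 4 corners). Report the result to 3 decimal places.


height_mm = gray/255 × 0.786; cell vol = 1.23² × mean(4 corners)
unit = 1.23² × 0.786 / (4×255) = 0.00116582 mm³ per gray-sum
row 0: Σ corner-gray over 15 cells = 8750  → 10.2010
row 1: Σ corner-gray over 15 cells = 7835  → 9.1342
row 2: Σ corner-gray over 15 cells = 8531  → 9.9456
Σ rows: total corner-gray = 25116  → 29.2808 mm³

29.281


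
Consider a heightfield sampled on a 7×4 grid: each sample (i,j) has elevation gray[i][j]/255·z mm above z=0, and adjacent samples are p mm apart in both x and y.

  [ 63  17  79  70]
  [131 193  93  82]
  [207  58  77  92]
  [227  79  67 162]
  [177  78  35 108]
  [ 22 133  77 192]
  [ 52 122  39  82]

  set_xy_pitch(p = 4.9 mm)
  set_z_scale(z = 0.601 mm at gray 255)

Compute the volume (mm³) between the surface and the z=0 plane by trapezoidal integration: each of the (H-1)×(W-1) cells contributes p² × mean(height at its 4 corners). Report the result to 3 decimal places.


101.024

height_mm = gray/255 × 0.601; cell vol = 4.9² × mean(4 corners)
unit = 4.9² × 0.601 / (4×255) = 0.0141471 mm³ per gray-sum
row 0: Σ corner-gray over 3 cells = 1110  → 15.7032
row 1: Σ corner-gray over 3 cells = 1354  → 19.1551
row 2: Σ corner-gray over 3 cells = 1250  → 17.6838
row 3: Σ corner-gray over 3 cells = 1192  → 16.8633
row 4: Σ corner-gray over 3 cells = 1145  → 16.1984
row 5: Σ corner-gray over 3 cells = 1090  → 15.4203
Σ rows: total corner-gray = 7141  → 101.0242 mm³


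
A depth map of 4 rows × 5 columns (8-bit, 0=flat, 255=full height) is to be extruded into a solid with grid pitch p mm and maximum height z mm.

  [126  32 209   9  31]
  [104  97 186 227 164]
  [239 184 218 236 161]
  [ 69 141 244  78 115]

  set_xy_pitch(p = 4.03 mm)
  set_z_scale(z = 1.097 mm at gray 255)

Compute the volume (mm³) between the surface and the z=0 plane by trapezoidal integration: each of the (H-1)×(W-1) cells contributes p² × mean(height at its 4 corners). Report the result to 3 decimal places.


134.408

height_mm = gray/255 × 1.097; cell vol = 4.03² × mean(4 corners)
unit = 4.03² × 1.097 / (4×255) = 0.0174669 mm³ per gray-sum
row 0: Σ corner-gray over 4 cells = 1945  → 33.9732
row 1: Σ corner-gray over 4 cells = 2964  → 51.7720
row 2: Σ corner-gray over 4 cells = 2786  → 48.6629
Σ rows: total corner-gray = 7695  → 134.4080 mm³


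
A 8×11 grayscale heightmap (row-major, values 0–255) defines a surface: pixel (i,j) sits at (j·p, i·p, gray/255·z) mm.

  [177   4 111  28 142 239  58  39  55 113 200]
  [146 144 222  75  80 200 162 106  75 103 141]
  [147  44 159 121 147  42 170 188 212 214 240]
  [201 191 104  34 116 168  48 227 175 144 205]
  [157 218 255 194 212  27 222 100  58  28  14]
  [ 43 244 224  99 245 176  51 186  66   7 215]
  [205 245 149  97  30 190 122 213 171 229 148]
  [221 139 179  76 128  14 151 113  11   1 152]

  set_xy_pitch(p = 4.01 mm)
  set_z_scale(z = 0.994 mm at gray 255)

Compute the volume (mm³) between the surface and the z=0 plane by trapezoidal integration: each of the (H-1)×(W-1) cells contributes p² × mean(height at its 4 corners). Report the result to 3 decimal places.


604.745

height_mm = gray/255 × 0.994; cell vol = 4.01² × mean(4 corners)
unit = 4.01² × 0.994 / (4×255) = 0.0156702 mm³ per gray-sum
row 0: Σ corner-gray over 10 cells = 4576  → 71.7069
row 1: Σ corner-gray over 10 cells = 5602  → 87.7845
row 2: Σ corner-gray over 10 cells = 5801  → 90.9029
row 3: Σ corner-gray over 10 cells = 5619  → 88.0509
row 4: Σ corner-gray over 10 cells = 5653  → 88.5837
row 5: Σ corner-gray over 10 cells = 6099  → 95.5726
row 6: Σ corner-gray over 10 cells = 5242  → 82.1433
Σ rows: total corner-gray = 38592  → 604.7449 mm³


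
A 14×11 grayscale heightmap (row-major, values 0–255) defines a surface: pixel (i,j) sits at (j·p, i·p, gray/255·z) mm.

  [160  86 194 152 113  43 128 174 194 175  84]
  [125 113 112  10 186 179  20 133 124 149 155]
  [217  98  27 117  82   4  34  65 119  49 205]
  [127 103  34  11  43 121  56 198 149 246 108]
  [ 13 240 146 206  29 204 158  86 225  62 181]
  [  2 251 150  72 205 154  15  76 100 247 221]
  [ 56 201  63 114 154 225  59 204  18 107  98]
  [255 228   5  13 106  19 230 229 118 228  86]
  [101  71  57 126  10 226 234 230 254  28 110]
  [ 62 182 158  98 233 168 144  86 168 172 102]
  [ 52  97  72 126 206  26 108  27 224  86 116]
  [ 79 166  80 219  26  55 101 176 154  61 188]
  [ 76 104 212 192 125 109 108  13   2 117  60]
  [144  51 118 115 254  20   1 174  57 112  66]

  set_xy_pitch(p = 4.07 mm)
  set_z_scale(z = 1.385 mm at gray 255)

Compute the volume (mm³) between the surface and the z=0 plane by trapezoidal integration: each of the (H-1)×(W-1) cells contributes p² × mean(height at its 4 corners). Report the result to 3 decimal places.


1417.705

height_mm = gray/255 × 1.385; cell vol = 4.07² × mean(4 corners)
unit = 4.07² × 1.385 / (4×255) = 0.0224925 mm³ per gray-sum
row 0: Σ corner-gray over 10 cells = 5094  → 114.5770
row 1: Σ corner-gray over 10 cells = 3944  → 88.7106
row 2: Σ corner-gray over 10 cells = 3769  → 84.7744
row 3: Σ corner-gray over 10 cells = 5063  → 113.8797
row 4: Σ corner-gray over 10 cells = 5669  → 127.5102
row 5: Σ corner-gray over 10 cells = 5207  → 117.1186
row 6: Σ corner-gray over 10 cells = 5137  → 115.5442
row 7: Σ corner-gray over 10 cells = 5376  → 120.9199
row 8: Σ corner-gray over 10 cells = 5665  → 127.4202
row 9: Σ corner-gray over 10 cells = 5094  → 114.5770
row 10: Σ corner-gray over 10 cells = 4455  → 100.2042
row 11: Σ corner-gray over 10 cells = 4443  → 99.9343
row 12: Σ corner-gray over 10 cells = 4114  → 92.5343
Σ rows: total corner-gray = 63030  → 1417.7045 mm³


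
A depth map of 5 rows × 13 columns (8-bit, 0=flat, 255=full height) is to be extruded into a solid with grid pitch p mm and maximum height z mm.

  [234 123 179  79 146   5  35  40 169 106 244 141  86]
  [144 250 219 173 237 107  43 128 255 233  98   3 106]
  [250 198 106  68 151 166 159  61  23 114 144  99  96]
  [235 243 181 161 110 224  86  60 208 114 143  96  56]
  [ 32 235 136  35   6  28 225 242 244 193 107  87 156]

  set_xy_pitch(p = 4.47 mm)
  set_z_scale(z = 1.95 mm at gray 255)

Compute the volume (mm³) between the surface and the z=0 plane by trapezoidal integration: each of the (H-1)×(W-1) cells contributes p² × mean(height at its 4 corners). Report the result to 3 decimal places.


1013.643

height_mm = gray/255 × 1.95; cell vol = 4.47² × mean(4 corners)
unit = 4.47² × 1.95 / (4×255) = 0.0381988 mm³ per gray-sum
row 0: Σ corner-gray over 12 cells = 6596  → 251.9591
row 1: Σ corner-gray over 12 cells = 6666  → 254.6331
row 2: Σ corner-gray over 12 cells = 6467  → 247.0315
row 3: Σ corner-gray over 12 cells = 6807  → 260.0191
Σ rows: total corner-gray = 26536  → 1013.6428 mm³


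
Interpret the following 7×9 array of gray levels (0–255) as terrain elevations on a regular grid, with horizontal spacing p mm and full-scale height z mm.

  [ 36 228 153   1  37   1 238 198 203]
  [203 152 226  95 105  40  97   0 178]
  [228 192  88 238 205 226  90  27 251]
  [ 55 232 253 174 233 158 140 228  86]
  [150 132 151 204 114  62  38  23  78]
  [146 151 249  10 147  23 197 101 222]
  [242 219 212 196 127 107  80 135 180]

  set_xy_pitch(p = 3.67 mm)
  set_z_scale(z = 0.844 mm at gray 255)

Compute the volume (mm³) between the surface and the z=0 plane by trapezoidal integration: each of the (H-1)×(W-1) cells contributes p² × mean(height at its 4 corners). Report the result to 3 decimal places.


300.053

height_mm = gray/255 × 0.844; cell vol = 3.67² × mean(4 corners)
unit = 3.67² × 0.844 / (4×255) = 0.0111449 mm³ per gray-sum
row 0: Σ corner-gray over 8 cells = 3762  → 41.9269
row 1: Σ corner-gray over 8 cells = 4422  → 49.2825
row 2: Σ corner-gray over 8 cells = 5588  → 62.2774
row 3: Σ corner-gray over 8 cells = 4653  → 51.8570
row 4: Σ corner-gray over 8 cells = 3800  → 42.3504
row 5: Σ corner-gray over 8 cells = 4698  → 52.3585
Σ rows: total corner-gray = 26923  → 300.0529 mm³


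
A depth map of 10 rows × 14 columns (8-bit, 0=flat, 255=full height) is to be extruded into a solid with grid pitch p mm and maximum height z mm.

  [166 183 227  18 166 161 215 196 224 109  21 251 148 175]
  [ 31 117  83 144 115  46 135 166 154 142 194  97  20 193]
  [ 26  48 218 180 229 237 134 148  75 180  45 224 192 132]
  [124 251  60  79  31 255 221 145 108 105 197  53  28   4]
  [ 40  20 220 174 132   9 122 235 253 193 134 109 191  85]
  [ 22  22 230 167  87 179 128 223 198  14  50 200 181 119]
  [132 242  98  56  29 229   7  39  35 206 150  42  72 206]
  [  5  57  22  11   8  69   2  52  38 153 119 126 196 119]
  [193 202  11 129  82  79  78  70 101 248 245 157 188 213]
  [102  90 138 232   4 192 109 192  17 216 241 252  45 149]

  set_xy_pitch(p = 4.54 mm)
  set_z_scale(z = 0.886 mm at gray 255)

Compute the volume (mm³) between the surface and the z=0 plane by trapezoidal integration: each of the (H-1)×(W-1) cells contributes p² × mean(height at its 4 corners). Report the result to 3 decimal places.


1057.649

height_mm = gray/255 × 0.886; cell vol = 4.54² × mean(4 corners)
unit = 4.54² × 0.886 / (4×255) = 0.0179038 mm³ per gray-sum
row 0: Σ corner-gray over 13 cells = 7229  → 129.4266
row 1: Σ corner-gray over 13 cells = 7028  → 125.8279
row 2: Σ corner-gray over 13 cells = 7172  → 128.4061
row 3: Σ corner-gray over 13 cells = 6903  → 123.5899
row 4: Σ corner-gray over 13 cells = 7208  → 129.0506
row 5: Σ corner-gray over 13 cells = 6247  → 111.8450
row 6: Σ corner-gray over 13 cells = 4578  → 81.9636
row 7: Σ corner-gray over 13 cells = 5416  → 96.9670
row 8: Σ corner-gray over 13 cells = 7293  → 130.5724
Σ rows: total corner-gray = 59074  → 1057.6492 mm³
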